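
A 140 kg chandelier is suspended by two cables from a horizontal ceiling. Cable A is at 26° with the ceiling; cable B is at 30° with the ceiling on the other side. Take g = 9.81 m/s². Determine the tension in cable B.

T_B ≈ 1490 N

Weight W = 140 × 9.81 = 1373 N acts straight down.
Horizontal: T_A cos 26° = T_B cos 30°  →  T_A = 0.9635 T_B.
Vertical: T_A sin 26° + T_B sin 30° = 1373.
Substituting the horizontal relation into the vertical equation gives 0.9224 T_B = 1373, so T_B = 1489 N.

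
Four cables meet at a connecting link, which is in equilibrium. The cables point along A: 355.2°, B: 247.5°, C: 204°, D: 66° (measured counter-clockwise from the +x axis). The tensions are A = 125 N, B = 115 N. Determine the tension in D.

T_D ≈ 208 N

Resolve: ΣF_x = 125 cos 355.2° + 115 cos 247.5° + T_C cos 204° + T_D cos 66° = 0.
        ΣF_y = 125 sin 355.2° + 115 sin 247.5° + T_C sin 204° + T_D sin 66° = 0.
The known terms sum to (80.55, -116.7) N, so -0.9135 T_C + 0.4067 T_D = -80.55 and -0.4067 T_C + 0.9135 T_D = 116.7.
Solving simultaneously: T_C = 180.9 N, T_D = 208.3 N.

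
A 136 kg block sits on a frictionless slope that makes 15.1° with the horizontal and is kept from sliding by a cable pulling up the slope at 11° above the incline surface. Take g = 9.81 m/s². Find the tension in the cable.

Take axes along and perpendicular to the incline. Weight components: W sin 15.1° = 347.6 N down-slope, W cos 15.1° = 1288 N into the surface.
Along incline: T cos 11° = W sin 15.1° → T = 354.1 N.
Perpendicular: N = W cos 15.1° − T sin 11° = 1221 N.

T ≈ 354 N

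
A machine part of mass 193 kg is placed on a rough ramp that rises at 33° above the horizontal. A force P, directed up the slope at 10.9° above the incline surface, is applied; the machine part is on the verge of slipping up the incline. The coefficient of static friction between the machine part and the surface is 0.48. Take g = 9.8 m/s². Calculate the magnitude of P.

P ≈ 1670 N

On the verge of sliding up the incline, friction equals μN and acts down the slope.
Perpendicular: N + P sin 10.9° = W cos 33° = 1586 N.
Along incline: P cos 10.9° = W sin 33° + μN  with W sin 33° = 1030 N.
Solving the pair for P and N: P = 1670 N, N = 1270 N (and f = μN = 609.8 N).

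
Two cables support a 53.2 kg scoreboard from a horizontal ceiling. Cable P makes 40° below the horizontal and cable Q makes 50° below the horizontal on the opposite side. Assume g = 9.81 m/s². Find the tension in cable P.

T_P ≈ 335 N

Weight W = 53.2 × 9.81 = 521.9 N acts straight down.
Horizontal: T_P cos 40° = T_Q cos 50°  →  T_Q = 1.192 T_P.
Vertical: T_P sin 40° + T_Q sin 50° = 521.9.
Substituting the horizontal relation into the vertical equation gives 1.556 T_P = 521.9, so T_P = 335.5 N.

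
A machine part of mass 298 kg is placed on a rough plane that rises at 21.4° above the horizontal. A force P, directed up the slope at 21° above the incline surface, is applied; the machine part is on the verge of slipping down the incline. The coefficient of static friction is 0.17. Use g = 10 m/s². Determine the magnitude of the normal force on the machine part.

On the verge of sliding down the incline, friction equals μN and acts up the slope.
Perpendicular: N + P sin 21° = W cos 21.4° = 2775 N.
Along incline: P cos 21° + μN = W sin 21.4° with W sin 21.4° = 1087 N.
Solving the pair for P and N: P = 705.5 N, N = 2522 N (and f = μN = 428.7 N).

N ≈ 2520 N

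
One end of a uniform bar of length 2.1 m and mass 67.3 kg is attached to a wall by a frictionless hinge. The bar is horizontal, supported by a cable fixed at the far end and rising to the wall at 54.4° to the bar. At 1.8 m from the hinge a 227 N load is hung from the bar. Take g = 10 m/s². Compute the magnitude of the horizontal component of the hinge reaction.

H_x ≈ 380 N

Take torques about the hinge: T sin 54.4° · 2.1 = 67.3×10×1.05 + 227×1.8 = 1115.2 N·m.
So T = 1115.2 / (0.8131 × 2.1) = 653.14 N.
ΣF_x = 0: H_x = T cos 54.4° = 380.21 N.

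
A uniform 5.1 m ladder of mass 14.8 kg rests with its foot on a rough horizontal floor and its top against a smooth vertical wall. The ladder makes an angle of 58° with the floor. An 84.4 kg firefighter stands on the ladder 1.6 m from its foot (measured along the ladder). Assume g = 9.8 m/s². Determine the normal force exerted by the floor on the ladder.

N_floor ≈ 972 N

ΣF_y = 0: N_floor = 14.8×9.8 + 84.4×9.8 = 972.16 N.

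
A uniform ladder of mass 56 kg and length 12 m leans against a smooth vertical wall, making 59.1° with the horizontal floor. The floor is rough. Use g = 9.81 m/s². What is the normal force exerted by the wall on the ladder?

N_wall ≈ 164 N

Torques about the foot: N_wall · 12 sin 59.1° = 56×9.81×6 cos 59.1° → N_wall = 164.39 N.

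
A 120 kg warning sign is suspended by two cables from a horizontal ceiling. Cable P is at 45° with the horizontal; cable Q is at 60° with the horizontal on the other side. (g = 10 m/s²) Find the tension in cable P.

Weight W = 120 × 10 = 1200 N acts straight down.
Horizontal: T_P cos 45° = T_Q cos 60°  →  T_Q = 1.414 T_P.
Vertical: T_P sin 45° + T_Q sin 60° = 1200.
Substituting the horizontal relation into the vertical equation gives 1.932 T_P = 1200, so T_P = 621.2 N.

T_P ≈ 621 N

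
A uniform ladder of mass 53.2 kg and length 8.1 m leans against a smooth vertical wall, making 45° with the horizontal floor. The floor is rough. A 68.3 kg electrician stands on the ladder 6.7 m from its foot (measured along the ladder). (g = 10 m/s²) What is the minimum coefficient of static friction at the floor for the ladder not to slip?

μ_min ≈ 0.684

ΣF_y = 0: N_floor = 53.2×10 + 68.3×10 = 1215 N.
Torques about the foot: N_wall · 8.1 sin 45° = 53.2×10×4.05 cos 45° + 68.3×10×6.7 cos 45° → N_wall = 830.95 N.
ΣF_x = 0: f_floor = N_wall = 830.95 N.
μ_min = f_floor / N_floor = 830.95 / 1215 = 0.6839.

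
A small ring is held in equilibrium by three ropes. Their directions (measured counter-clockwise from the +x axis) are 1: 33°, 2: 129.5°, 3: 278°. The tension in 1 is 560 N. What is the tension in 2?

T_2 ≈ 971 N

Resolve: ΣF_x = 560 cos 33° + T_2 cos 129.5° + T_3 cos 278° = 0.
        ΣF_y = 560 sin 33° + T_2 sin 129.5° + T_3 sin 278° = 0.
The known terms sum to (469.7, 305) N, so -0.6361 T_2 + 0.1392 T_3 = -469.7 and 0.7716 T_2 − 0.9903 T_3 = -305.
Solving simultaneously: T_2 = 971.4 N, T_3 = 1065 N.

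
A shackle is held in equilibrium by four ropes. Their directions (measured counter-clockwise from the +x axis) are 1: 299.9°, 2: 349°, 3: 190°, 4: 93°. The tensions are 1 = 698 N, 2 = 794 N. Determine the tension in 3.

T_3 ≈ 1090 N

Resolve: ΣF_x = 698 cos 299.9° + 794 cos 349° + T_3 cos 190° + T_4 cos 93° = 0.
        ΣF_y = 698 sin 299.9° + 794 sin 349° + T_3 sin 190° + T_4 sin 93° = 0.
The known terms sum to (1127, -756.6) N, so -0.9848 T_3 − 0.0523 T_4 = -1127 and -0.1736 T_3 + 0.9986 T_4 = 756.6.
Solving simultaneously: T_3 = 1094 N, T_4 = 947.9 N.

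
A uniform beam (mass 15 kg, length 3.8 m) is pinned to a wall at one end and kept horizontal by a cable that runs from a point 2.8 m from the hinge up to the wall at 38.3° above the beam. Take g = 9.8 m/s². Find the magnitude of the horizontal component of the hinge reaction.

Take torques about the hinge: T sin 38.3° · 2.8 = 15×9.8×1.9 = 279.3 N·m.
So T = 279.3 / (0.6198 × 2.8) = 160.94 N.
ΣF_x = 0: H_x = T cos 38.3° = 126.31 N.

H_x ≈ 126 N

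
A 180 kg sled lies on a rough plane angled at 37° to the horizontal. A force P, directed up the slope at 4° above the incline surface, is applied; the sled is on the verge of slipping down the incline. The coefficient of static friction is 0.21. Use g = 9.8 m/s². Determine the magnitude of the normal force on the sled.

On the verge of sliding down the incline, friction equals μN and acts up the slope.
Perpendicular: N + P sin 4° = W cos 37° = 1409 N.
Along incline: P cos 4° + μN = W sin 37° with W sin 37° = 1062 N.
Solving the pair for P and N: P = 779.1 N, N = 1354 N (and f = μN = 284.4 N).

N ≈ 1350 N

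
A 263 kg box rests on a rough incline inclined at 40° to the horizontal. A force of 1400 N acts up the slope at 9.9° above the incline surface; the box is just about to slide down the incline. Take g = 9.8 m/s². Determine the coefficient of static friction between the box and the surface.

μ ≈ 0.160

On the verge of sliding down the incline, friction is at its maximum μN and acts up the slope.
Perpendicular to incline: N = W cos 40° − P sin 9.9° = 1974 − 240.7 = 1734 N.
Along incline: P cos 9.9° + μN = W sin 40° → μ = (W sin 40° − P cos 9.9°) / N = 0.1601.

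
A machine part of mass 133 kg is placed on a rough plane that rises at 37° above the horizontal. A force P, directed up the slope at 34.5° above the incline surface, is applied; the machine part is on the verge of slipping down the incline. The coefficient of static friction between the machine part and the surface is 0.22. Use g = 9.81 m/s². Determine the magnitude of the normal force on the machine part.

N ≈ 592 N

On the verge of sliding down the incline, friction equals μN and acts up the slope.
Perpendicular: N + P sin 34.5° = W cos 37° = 1042 N.
Along incline: P cos 34.5° + μN = W sin 37° with W sin 37° = 785.2 N.
Solving the pair for P and N: P = 794.8 N, N = 591.8 N (and f = μN = 130.2 N).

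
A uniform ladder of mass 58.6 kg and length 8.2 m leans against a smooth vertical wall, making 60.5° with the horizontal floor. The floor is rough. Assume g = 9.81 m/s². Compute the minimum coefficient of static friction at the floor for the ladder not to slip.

μ_min ≈ 0.283

ΣF_y = 0: N_floor = 58.6×9.81 = 574.87 N.
Torques about the foot: N_wall · 8.2 sin 60.5° = 58.6×9.81×4.1 cos 60.5° → N_wall = 162.62 N.
ΣF_x = 0: f_floor = N_wall = 162.62 N.
μ_min = f_floor / N_floor = 162.62 / 574.87 = 0.2829.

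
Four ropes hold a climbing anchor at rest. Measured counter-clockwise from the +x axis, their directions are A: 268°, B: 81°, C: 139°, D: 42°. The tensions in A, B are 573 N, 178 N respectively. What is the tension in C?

T_C ≈ 302 N

Resolve: ΣF_x = 573 cos 268° + 178 cos 81° + T_C cos 139° + T_D cos 42° = 0.
        ΣF_y = 573 sin 268° + 178 sin 81° + T_C sin 139° + T_D sin 42° = 0.
The known terms sum to (7.848, -396.8) N, so -0.7547 T_C + 0.7431 T_D = -7.848 and 0.6561 T_C + 0.6691 T_D = 396.8.
Solving simultaneously: T_C = 302.4 N, T_D = 296.6 N.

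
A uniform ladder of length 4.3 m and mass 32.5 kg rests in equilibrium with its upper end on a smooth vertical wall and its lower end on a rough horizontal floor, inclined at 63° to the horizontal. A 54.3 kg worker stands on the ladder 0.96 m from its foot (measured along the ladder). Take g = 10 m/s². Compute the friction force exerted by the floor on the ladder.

f ≈ 145 N

Torques about the foot: N_wall · 4.3 sin 63° = 32.5×10×2.15 cos 63° + 54.3×10×0.96 cos 63° → N_wall = 144.57 N.
ΣF_x = 0: f_floor = N_wall = 144.57 N.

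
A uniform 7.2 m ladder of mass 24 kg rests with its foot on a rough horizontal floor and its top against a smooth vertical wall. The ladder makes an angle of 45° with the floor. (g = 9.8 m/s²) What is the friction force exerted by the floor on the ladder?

Torques about the foot: N_wall · 7.2 sin 45° = 24×9.8×3.6 cos 45° → N_wall = 117.6 N.
ΣF_x = 0: f_floor = N_wall = 117.6 N.

f ≈ 118 N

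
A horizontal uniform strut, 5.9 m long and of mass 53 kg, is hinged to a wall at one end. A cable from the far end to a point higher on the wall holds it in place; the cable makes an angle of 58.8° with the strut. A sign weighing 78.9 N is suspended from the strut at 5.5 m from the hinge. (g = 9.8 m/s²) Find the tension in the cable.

T ≈ 390 N

Take torques about the hinge: T sin 58.8° · 5.9 = 53×9.8×2.95 + 78.9×5.5 = 1966.2 N·m.
So T = 1966.2 / (0.8554 × 5.9) = 389.6 N.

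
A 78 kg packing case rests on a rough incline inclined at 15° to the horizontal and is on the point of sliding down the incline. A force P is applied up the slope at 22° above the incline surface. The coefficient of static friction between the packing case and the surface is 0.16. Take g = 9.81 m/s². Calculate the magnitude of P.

P ≈ 92 N

On the verge of sliding down the incline, friction equals μN and acts up the slope.
Perpendicular: N + P sin 22° = W cos 15° = 739.1 N.
Along incline: P cos 22° + μN = W sin 15° with W sin 15° = 198 N.
Solving the pair for P and N: P = 92 N, N = 704.6 N (and f = μN = 112.7 N).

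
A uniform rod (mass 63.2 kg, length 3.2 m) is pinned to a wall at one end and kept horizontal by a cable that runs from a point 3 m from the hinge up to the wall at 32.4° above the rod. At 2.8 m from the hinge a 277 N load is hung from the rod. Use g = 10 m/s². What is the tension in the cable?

T ≈ 1110 N

Take torques about the hinge: T sin 32.4° · 3 = 63.2×10×1.6 + 277×2.8 = 1786.8 N·m.
So T = 1786.8 / (0.5358 × 3) = 1111.6 N.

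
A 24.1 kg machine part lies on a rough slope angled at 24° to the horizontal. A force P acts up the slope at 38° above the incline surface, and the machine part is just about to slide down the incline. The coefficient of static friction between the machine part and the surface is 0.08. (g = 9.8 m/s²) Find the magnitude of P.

On the verge of sliding down the incline, friction equals μN and acts up the slope.
Perpendicular: N + P sin 38° = W cos 24° = 215.8 N.
Along incline: P cos 38° + μN = W sin 24° with W sin 24° = 96.06 N.
Solving the pair for P and N: P = 106.7 N, N = 150.1 N (and f = μN = 12.01 N).

P ≈ 107 N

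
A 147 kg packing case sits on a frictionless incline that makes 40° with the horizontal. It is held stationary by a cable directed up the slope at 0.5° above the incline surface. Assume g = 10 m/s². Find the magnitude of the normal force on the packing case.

N ≈ 1120 N

Take axes along and perpendicular to the incline. Weight components: W sin 40° = 944.9 N down-slope, W cos 40° = 1126 N into the surface.
Along incline: T cos 0.5° = W sin 40° → T = 944.9 N.
Perpendicular: N = W cos 40° − T sin 0.5° = 1118 N.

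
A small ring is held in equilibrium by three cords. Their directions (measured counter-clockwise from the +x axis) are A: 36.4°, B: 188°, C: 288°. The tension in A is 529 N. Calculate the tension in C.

T_C ≈ 255 N

Resolve: ΣF_x = 529 cos 36.4° + T_B cos 188° + T_C cos 288° = 0.
        ΣF_y = 529 sin 36.4° + T_B sin 188° + T_C sin 288° = 0.
The known terms sum to (425.8, 313.9) N, so -0.9903 T_B + 0.3090 T_C = -425.8 and -0.1392 T_B − 0.9511 T_C = -313.9.
Solving simultaneously: T_B = 509.7 N, T_C = 255.5 N.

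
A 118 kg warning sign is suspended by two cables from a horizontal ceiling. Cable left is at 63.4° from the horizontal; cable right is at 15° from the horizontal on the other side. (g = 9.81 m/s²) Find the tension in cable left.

T_left ≈ 1140 N

Weight W = 118 × 9.81 = 1158 N acts straight down.
Horizontal: T_left cos 63.4° = T_right cos 15°  →  T_right = 0.4636 T_left.
Vertical: T_left sin 63.4° + T_right sin 15° = 1158.
Substituting the horizontal relation into the vertical equation gives 1.014 T_left = 1158, so T_left = 1141 N.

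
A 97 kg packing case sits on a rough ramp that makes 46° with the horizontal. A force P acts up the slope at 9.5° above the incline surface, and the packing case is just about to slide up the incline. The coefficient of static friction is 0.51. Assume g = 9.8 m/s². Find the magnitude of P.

P ≈ 953 N

On the verge of sliding up the incline, friction equals μN and acts down the slope.
Perpendicular: N + P sin 9.5° = W cos 46° = 660.3 N.
Along incline: P cos 9.5° = W sin 46° + μN  with W sin 46° = 683.8 N.
Solving the pair for P and N: P = 953.4 N, N = 503 N (and f = μN = 256.5 N).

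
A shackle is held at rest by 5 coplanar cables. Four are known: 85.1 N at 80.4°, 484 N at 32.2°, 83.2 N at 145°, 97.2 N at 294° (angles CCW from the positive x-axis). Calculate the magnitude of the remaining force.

F ≈ 497 N

Sum the known components: ΣF_x = 395.1 N, ΣF_y = 300.7 N.
For equilibrium the remaining force must supply (−ΣF_x, −ΣF_y) = (-395.1, -300.7) N.
Magnitude = √((-395.1)² + (-300.7)²) = 496.6 N; direction = atan2(-300.7, -395.1) = 217.3°.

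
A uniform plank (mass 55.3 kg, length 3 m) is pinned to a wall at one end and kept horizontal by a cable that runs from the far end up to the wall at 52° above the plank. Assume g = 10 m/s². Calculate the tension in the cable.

T ≈ 351 N

Take torques about the hinge: T sin 52° · 3 = 55.3×10×1.5 = 829.5 N·m.
So T = 829.5 / (0.7880 × 3) = 350.88 N.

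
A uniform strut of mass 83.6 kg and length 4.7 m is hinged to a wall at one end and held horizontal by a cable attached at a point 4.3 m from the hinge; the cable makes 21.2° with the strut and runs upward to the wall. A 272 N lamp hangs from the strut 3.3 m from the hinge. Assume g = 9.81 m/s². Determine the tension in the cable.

Take torques about the hinge: T sin 21.2° · 4.3 = 83.6×9.81×2.35 + 272×3.3 = 2824.9 N·m.
So T = 2824.9 / (0.3616 × 4.3) = 1816.7 N.

T ≈ 1820 N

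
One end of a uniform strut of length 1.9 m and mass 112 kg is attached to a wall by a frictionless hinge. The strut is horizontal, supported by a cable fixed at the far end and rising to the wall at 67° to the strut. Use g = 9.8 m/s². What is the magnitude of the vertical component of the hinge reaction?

|H_y| ≈ 549 N

Take torques about the hinge: T sin 67° · 1.9 = 112×9.8×0.95 = 1042.7 N·m.
So T = 1042.7 / (0.9205 × 1.9) = 596.19 N.
ΣF_y = 0: H_y = (112×9.8) − T sin 67° = 1097.6 − 548.8 = 548.8 N.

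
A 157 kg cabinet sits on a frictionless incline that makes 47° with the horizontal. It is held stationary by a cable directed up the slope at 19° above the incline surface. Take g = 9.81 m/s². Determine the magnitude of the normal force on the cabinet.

N ≈ 663 N

Take axes along and perpendicular to the incline. Weight components: W sin 47° = 1126 N down-slope, W cos 47° = 1050 N into the surface.
Along incline: T cos 19° = W sin 47° → T = 1191 N.
Perpendicular: N = W cos 47° − T sin 19° = 662.5 N.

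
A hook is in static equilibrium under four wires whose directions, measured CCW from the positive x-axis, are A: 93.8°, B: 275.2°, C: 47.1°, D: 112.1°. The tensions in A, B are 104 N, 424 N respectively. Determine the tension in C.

Resolve: ΣF_x = 104 cos 93.8° + 424 cos 275.2° + T_C cos 47.1° + T_D cos 112.1° = 0.
        ΣF_y = 104 sin 93.8° + 424 sin 275.2° + T_C sin 47.1° + T_D sin 112.1° = 0.
The known terms sum to (31.54, -318.5) N, so 0.6807 T_C − 0.3762 T_D = -31.54 and 0.7325 T_C + 0.9265 T_D = 318.5.
Solving simultaneously: T_C = 99.97 N, T_D = 264.7 N.

T_C ≈ 100 N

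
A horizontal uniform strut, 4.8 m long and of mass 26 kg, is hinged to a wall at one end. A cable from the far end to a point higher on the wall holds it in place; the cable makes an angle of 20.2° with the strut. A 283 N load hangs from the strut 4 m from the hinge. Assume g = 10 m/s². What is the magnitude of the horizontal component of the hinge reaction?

Take torques about the hinge: T sin 20.2° · 4.8 = 26×10×2.4 + 283×4 = 1756 N·m.
So T = 1756 / (0.3453 × 4.8) = 1059.5 N.
ΣF_x = 0: H_x = T cos 20.2° = 994.31 N.

H_x ≈ 994 N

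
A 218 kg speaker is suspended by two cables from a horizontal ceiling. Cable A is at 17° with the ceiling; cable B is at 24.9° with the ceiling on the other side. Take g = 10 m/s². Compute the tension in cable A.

T_A ≈ 2960 N

Weight W = 218 × 10 = 2180 N acts straight down.
Horizontal: T_A cos 17° = T_B cos 24.9°  →  T_B = 1.054 T_A.
Vertical: T_A sin 17° + T_B sin 24.9° = 2180.
Substituting the horizontal relation into the vertical equation gives 0.7363 T_A = 2180, so T_A = 2961 N.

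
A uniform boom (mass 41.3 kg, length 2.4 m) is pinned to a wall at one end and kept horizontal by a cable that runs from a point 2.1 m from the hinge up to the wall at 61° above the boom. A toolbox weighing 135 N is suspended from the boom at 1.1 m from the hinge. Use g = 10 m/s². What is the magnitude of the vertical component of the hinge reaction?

|H_y| ≈ 241 N

Take torques about the hinge: T sin 61° · 2.1 = 41.3×10×1.2 + 135×1.1 = 644.1 N·m.
So T = 644.1 / (0.8746 × 2.1) = 350.68 N.
ΣF_y = 0: H_y = (41.3×10 + 135) − T sin 61° = 548 − 306.71 = 241.29 N.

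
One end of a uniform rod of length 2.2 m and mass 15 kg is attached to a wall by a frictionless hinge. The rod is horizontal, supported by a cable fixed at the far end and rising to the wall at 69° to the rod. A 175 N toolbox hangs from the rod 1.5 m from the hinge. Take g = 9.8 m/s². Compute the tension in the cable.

T ≈ 207 N

Take torques about the hinge: T sin 69° · 2.2 = 15×9.8×1.1 + 175×1.5 = 424.2 N·m.
So T = 424.2 / (0.9336 × 2.2) = 206.54 N.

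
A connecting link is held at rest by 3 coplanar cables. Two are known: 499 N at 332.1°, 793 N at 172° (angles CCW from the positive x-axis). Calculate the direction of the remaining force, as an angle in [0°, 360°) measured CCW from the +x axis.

θ ≈ 19.7°

Sum the known components: ΣF_x = -344.3 N, ΣF_y = -123.1 N.
For equilibrium the remaining force must supply (−ΣF_x, −ΣF_y) = (344.3, 123.1) N.
Magnitude = √((344.3)² + (123.1)²) = 365.6 N; direction = atan2(123.1, 344.3) = 19.7°.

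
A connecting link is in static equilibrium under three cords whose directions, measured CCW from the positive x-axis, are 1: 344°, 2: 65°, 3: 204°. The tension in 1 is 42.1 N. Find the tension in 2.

Resolve: ΣF_x = 42.1 cos 344° + T_2 cos 65° + T_3 cos 204° = 0.
        ΣF_y = 42.1 sin 344° + T_2 sin 65° + T_3 sin 204° = 0.
The known terms sum to (40.47, -11.6) N, so 0.4226 T_2 − 0.9135 T_3 = -40.47 and 0.9063 T_2 − 0.4067 T_3 = 11.6.
Solving simultaneously: T_2 = 41.25 N, T_3 = 63.38 N.

T_2 ≈ 41.2 N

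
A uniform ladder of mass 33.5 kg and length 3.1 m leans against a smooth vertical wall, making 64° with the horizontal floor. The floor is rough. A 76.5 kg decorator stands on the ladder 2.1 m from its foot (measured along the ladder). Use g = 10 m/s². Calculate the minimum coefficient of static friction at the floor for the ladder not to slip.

μ_min ≈ 0.304

ΣF_y = 0: N_floor = 33.5×10 + 76.5×10 = 1100 N.
Torques about the foot: N_wall · 3.1 sin 64° = 33.5×10×1.55 cos 64° + 76.5×10×2.1 cos 64° → N_wall = 334.45 N.
ΣF_x = 0: f_floor = N_wall = 334.45 N.
μ_min = f_floor / N_floor = 334.45 / 1100 = 0.304.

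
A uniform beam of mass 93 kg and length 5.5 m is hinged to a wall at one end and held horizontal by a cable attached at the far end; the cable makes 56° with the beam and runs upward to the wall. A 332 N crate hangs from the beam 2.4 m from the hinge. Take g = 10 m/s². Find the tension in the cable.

T ≈ 736 N

Take torques about the hinge: T sin 56° · 5.5 = 93×10×2.75 + 332×2.4 = 3354.3 N·m.
So T = 3354.3 / (0.8290 × 5.5) = 735.64 N.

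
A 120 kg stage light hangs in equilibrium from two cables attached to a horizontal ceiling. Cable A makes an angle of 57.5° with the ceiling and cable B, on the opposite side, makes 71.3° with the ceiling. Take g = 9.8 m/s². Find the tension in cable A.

T_A ≈ 484 N

Weight W = 120 × 9.8 = 1176 N acts straight down.
Horizontal: T_A cos 57.5° = T_B cos 71.3°  →  T_B = 1.676 T_A.
Vertical: T_A sin 57.5° + T_B sin 71.3° = 1176.
Substituting the horizontal relation into the vertical equation gives 2.431 T_A = 1176, so T_A = 483.8 N.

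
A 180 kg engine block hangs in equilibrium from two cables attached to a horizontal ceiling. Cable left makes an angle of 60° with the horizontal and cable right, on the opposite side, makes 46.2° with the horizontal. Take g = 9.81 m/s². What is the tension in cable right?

T_right ≈ 919 N

Weight W = 180 × 9.81 = 1766 N acts straight down.
Horizontal: T_left cos 60° = T_right cos 46.2°  →  T_left = 1.384 T_right.
Vertical: T_left sin 60° + T_right sin 46.2° = 1766.
Substituting the horizontal relation into the vertical equation gives 1.921 T_right = 1766, so T_right = 919.4 N.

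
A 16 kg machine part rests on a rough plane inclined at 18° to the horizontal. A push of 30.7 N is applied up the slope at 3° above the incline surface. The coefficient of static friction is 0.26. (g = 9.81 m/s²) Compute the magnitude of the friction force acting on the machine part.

f ≈ 17.8 N

Axes along / perpendicular to the incline. W sin 18° = 48.5 N down-slope; W cos 18° = 149.3 N into the surface.
Perpendicular: N = W cos 18° − P sin 3° = 149.3 − 1.607 = 147.7 N.
Along incline: P cos 3° + f = W sin 18° (friction acts up-slope) → f = 48.5 − 30.66 = 17.85 N.
|f| = 17.85 N ≤ μN = 38.39 N, so the machine part is indeed static.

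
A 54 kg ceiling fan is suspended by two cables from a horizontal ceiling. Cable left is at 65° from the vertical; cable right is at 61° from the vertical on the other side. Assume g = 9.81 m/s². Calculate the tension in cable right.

T_right ≈ 593 N

Angles from the horizontal: cable left is 90° − 65° = 25°, cable right is 90° − 61° = 29°.
Weight W = 54 × 9.81 = 529.7 N acts straight down.
Horizontal: T_left cos 25° = T_right cos 29°  →  T_left = 0.965 T_right.
Vertical: T_left sin 25° + T_right sin 29° = 529.7.
Substituting the horizontal relation into the vertical equation gives 0.8927 T_right = 529.7, so T_right = 593.4 N.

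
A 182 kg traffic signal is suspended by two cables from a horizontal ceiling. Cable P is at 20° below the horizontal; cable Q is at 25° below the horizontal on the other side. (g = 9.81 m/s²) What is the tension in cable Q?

T_Q ≈ 2370 N

Weight W = 182 × 9.81 = 1785 N acts straight down.
Horizontal: T_P cos 20° = T_Q cos 25°  →  T_P = 0.9645 T_Q.
Vertical: T_P sin 20° + T_Q sin 25° = 1785.
Substituting the horizontal relation into the vertical equation gives 0.7525 T_Q = 1785, so T_Q = 2373 N.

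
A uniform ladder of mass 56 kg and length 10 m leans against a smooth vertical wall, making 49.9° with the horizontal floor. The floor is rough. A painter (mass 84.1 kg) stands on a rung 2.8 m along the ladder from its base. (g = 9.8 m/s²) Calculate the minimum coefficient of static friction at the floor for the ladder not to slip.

ΣF_y = 0: N_floor = 56×9.8 + 84.1×9.8 = 1373 N.
Torques about the foot: N_wall · 10 sin 49.9° = 56×9.8×5 cos 49.9° + 84.1×9.8×2.8 cos 49.9° → N_wall = 425.39 N.
ΣF_x = 0: f_floor = N_wall = 425.39 N.
μ_min = f_floor / N_floor = 425.39 / 1373 = 0.3098.

μ_min ≈ 0.310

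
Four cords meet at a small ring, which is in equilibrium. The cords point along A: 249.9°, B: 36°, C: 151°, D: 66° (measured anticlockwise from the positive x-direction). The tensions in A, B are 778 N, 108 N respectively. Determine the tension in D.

Resolve: ΣF_x = 778 cos 249.9° + 108 cos 36° + T_C cos 151° + T_D cos 66° = 0.
        ΣF_y = 778 sin 249.9° + 108 sin 36° + T_C sin 151° + T_D sin 66° = 0.
The known terms sum to (-180, -667.1) N, so -0.8746 T_C + 0.4067 T_D = 180 and 0.4848 T_C + 0.9135 T_D = 667.1.
Solving simultaneously: T_C = 107.3 N, T_D = 673.3 N.

T_D ≈ 673 N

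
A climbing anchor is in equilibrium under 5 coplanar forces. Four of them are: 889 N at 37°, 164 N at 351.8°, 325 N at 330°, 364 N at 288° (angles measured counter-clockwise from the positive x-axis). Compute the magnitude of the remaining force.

F ≈ 1270 N

Sum the known components: ΣF_x = 1266 N, ΣF_y = 2.938 N.
For equilibrium the remaining force must supply (−ΣF_x, −ΣF_y) = (-1266, -2.938) N.
Magnitude = √((-1266)² + (-2.938)²) = 1266 N; direction = atan2(-2.938, -1266) = 180.1°.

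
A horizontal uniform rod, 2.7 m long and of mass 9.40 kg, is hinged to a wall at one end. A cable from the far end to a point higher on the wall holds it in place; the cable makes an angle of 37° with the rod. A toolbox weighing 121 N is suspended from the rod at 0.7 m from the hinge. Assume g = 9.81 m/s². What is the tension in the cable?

Take torques about the hinge: T sin 37° · 2.7 = 9.40×9.81×1.35 + 121×0.7 = 209.19 N·m.
So T = 209.19 / (0.6018 × 2.7) = 128.74 N.

T ≈ 129 N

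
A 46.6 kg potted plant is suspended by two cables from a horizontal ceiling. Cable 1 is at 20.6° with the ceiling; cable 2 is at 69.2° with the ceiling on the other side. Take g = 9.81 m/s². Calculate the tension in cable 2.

Weight W = 46.6 × 9.81 = 457.1 N acts straight down.
Horizontal: T_1 cos 20.6° = T_2 cos 69.2°  →  T_1 = 0.3794 T_2.
Vertical: T_1 sin 20.6° + T_2 sin 69.2° = 457.1.
Substituting the horizontal relation into the vertical equation gives 1.068 T_2 = 457.1, so T_2 = 427.9 N.

T_2 ≈ 428 N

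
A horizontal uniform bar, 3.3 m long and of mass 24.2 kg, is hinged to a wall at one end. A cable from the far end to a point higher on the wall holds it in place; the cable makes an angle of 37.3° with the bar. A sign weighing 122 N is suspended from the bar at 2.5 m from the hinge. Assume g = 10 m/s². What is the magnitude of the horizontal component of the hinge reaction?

Take torques about the hinge: T sin 37.3° · 3.3 = 24.2×10×1.65 + 122×2.5 = 704.3 N·m.
So T = 704.3 / (0.6060 × 3.3) = 352.19 N.
ΣF_x = 0: H_x = T cos 37.3° = 280.16 N.

H_x ≈ 280 N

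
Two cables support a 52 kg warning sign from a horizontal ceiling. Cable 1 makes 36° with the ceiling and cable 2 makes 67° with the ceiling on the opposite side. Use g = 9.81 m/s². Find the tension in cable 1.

Weight W = 52 × 9.81 = 510.1 N acts straight down.
Horizontal: T_1 cos 36° = T_2 cos 67°  →  T_2 = 2.071 T_1.
Vertical: T_1 sin 36° + T_2 sin 67° = 510.1.
Substituting the horizontal relation into the vertical equation gives 2.494 T_1 = 510.1, so T_1 = 204.6 N.

T_1 ≈ 205 N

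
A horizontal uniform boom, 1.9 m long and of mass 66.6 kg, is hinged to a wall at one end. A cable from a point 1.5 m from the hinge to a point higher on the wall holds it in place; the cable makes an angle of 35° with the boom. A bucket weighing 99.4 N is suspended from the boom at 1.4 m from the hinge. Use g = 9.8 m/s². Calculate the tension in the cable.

T ≈ 882 N

Take torques about the hinge: T sin 35° · 1.5 = 66.6×9.8×0.95 + 99.4×1.4 = 759.21 N·m.
So T = 759.21 / (0.5736 × 1.5) = 882.42 N.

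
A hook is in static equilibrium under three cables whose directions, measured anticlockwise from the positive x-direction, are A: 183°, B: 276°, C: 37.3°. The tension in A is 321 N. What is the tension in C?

T_C ≈ 375 N

Resolve: ΣF_x = 321 cos 183° + T_B cos 276° + T_C cos 37.3° = 0.
        ΣF_y = 321 sin 183° + T_B sin 276° + T_C sin 37.3° = 0.
The known terms sum to (-320.6, -16.8) N, so 0.1045 T_B + 0.7955 T_C = 320.6 and -0.9945 T_B + 0.6060 T_C = 16.8.
Solving simultaneously: T_B = 211.7 N, T_C = 375.2 N.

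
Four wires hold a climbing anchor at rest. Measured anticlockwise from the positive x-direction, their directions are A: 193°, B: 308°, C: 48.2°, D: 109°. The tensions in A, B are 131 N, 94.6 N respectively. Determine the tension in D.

T_D ≈ 20.2 N

Resolve: ΣF_x = 131 cos 193° + 94.6 cos 308° + T_C cos 48.2° + T_D cos 109° = 0.
        ΣF_y = 131 sin 193° + 94.6 sin 308° + T_C sin 48.2° + T_D sin 109° = 0.
The known terms sum to (-69.4, -104) N, so 0.6665 T_C − 0.3256 T_D = 69.4 and 0.7455 T_C + 0.9455 T_D = 104.
Solving simultaneously: T_C = 114 N, T_D = 20.15 N.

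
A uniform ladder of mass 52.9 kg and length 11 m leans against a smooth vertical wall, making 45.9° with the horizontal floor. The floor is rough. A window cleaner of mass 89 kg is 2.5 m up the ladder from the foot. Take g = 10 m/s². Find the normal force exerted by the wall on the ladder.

N_wall ≈ 452 N

Torques about the foot: N_wall · 11 sin 45.9° = 52.9×10×5.5 cos 45.9° + 89×10×2.5 cos 45.9° → N_wall = 452.33 N.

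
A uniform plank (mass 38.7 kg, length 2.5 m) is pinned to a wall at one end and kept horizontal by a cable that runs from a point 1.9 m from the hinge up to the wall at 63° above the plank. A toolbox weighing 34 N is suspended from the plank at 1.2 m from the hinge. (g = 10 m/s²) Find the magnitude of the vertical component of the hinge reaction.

Take torques about the hinge: T sin 63° · 1.9 = 38.7×10×1.25 + 34×1.2 = 524.55 N·m.
So T = 524.55 / (0.8910 × 1.9) = 309.85 N.
ΣF_y = 0: H_y = (38.7×10 + 34) − T sin 63° = 421 − 276.08 = 144.92 N.

|H_y| ≈ 145 N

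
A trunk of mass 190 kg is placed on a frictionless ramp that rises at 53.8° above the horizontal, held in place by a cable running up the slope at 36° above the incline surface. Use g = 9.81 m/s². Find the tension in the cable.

T ≈ 1860 N

Take axes along and perpendicular to the incline. Weight components: W sin 53.8° = 1504 N down-slope, W cos 53.8° = 1101 N into the surface.
Along incline: T cos 36° = W sin 53.8° → T = 1859 N.
Perpendicular: N = W cos 53.8° − T sin 36° = 8.042 N.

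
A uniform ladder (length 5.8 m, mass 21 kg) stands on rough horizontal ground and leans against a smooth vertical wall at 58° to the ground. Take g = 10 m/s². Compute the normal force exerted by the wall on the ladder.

N_wall ≈ 65.6 N

Torques about the foot: N_wall · 5.8 sin 58° = 21×10×2.9 cos 58° → N_wall = 65.611 N.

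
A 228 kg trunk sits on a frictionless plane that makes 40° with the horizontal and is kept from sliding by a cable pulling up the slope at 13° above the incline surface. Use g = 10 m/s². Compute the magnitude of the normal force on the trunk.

Take axes along and perpendicular to the incline. Weight components: W sin 40° = 1466 N down-slope, W cos 40° = 1747 N into the surface.
Along incline: T cos 13° = W sin 40° → T = 1504 N.
Perpendicular: N = W cos 40° − T sin 13° = 1408 N.

N ≈ 1410 N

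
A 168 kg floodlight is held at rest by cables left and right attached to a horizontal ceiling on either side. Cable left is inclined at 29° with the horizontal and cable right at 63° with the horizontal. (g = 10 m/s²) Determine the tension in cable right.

T_right ≈ 1470 N

Weight W = 168 × 10 = 1680 N acts straight down.
Horizontal: T_left cos 29° = T_right cos 63°  →  T_left = 0.5191 T_right.
Vertical: T_left sin 29° + T_right sin 63° = 1680.
Substituting the horizontal relation into the vertical equation gives 1.143 T_right = 1680, so T_right = 1470 N.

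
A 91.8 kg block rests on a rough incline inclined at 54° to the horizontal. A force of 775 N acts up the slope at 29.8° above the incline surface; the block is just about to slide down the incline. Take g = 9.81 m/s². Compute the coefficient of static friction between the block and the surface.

On the verge of sliding down the incline, friction is at its maximum μN and acts up the slope.
Perpendicular to incline: N = W cos 54° − P sin 29.8° = 529.3 − 385.2 = 144.2 N.
Along incline: P cos 29.8° + μN = W sin 54° → μ = (W sin 54° − P cos 29.8°) / N = 0.3887.

μ ≈ 0.389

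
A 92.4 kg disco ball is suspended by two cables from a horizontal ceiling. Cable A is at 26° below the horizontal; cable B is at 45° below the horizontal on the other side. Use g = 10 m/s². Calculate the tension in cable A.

Weight W = 92.4 × 10 = 924 N acts straight down.
Horizontal: T_A cos 26° = T_B cos 45°  →  T_B = 1.271 T_A.
Vertical: T_A sin 26° + T_B sin 45° = 924.
Substituting the horizontal relation into the vertical equation gives 1.337 T_A = 924, so T_A = 691 N.

T_A ≈ 691 N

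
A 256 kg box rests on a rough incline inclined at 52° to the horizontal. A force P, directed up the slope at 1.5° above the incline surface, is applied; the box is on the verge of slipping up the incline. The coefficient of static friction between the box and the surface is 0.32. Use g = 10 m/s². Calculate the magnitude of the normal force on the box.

On the verge of sliding up the incline, friction equals μN and acts down the slope.
Perpendicular: N + P sin 1.5° = W cos 52° = 1576 N.
Along incline: P cos 1.5° = W sin 52° + μN  with W sin 52° = 2017 N.
Solving the pair for P and N: P = 2502 N, N = 1511 N (and f = μN = 483.4 N).

N ≈ 1510 N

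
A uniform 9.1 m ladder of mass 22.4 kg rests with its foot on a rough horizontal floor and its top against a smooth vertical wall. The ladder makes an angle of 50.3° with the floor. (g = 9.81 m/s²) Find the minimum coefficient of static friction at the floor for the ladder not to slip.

ΣF_y = 0: N_floor = 22.4×9.81 = 219.74 N.
Torques about the foot: N_wall · 9.1 sin 50.3° = 22.4×9.81×4.55 cos 50.3° → N_wall = 91.217 N.
ΣF_x = 0: f_floor = N_wall = 91.217 N.
μ_min = f_floor / N_floor = 91.217 / 219.74 = 0.4151.

μ_min ≈ 0.415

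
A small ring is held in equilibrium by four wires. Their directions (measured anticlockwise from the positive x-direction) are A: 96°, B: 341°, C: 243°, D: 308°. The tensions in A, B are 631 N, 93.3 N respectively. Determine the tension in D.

Resolve: ΣF_x = 631 cos 96° + 93.3 cos 341° + T_C cos 243° + T_D cos 308° = 0.
        ΣF_y = 631 sin 96° + 93.3 sin 341° + T_C sin 243° + T_D sin 308° = 0.
The known terms sum to (22.26, 597.2) N, so -0.4540 T_C + 0.6157 T_D = -22.26 and -0.8910 T_C − 0.7880 T_D = -597.2.
Solving simultaneously: T_C = 425 N, T_D = 277.3 N.

T_D ≈ 277 N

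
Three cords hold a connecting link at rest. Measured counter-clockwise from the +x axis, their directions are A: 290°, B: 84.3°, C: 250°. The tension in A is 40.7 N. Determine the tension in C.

T_C ≈ 71.5 N

Resolve: ΣF_x = 40.7 cos 290° + T_B cos 84.3° + T_C cos 250° = 0.
        ΣF_y = 40.7 sin 290° + T_B sin 84.3° + T_C sin 250° = 0.
The known terms sum to (13.92, -38.25) N, so 0.0993 T_B − 0.3420 T_C = -13.92 and 0.9951 T_B − 0.9397 T_C = 38.25.
Solving simultaneously: T_B = 105.9 N, T_C = 71.46 N.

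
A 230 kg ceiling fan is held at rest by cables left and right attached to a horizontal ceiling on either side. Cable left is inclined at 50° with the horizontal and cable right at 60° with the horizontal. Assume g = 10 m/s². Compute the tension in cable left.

T_left ≈ 1220 N

Weight W = 230 × 10 = 2300 N acts straight down.
Horizontal: T_left cos 50° = T_right cos 60°  →  T_right = 1.286 T_left.
Vertical: T_left sin 50° + T_right sin 60° = 2300.
Substituting the horizontal relation into the vertical equation gives 1.879 T_left = 2300, so T_left = 1224 N.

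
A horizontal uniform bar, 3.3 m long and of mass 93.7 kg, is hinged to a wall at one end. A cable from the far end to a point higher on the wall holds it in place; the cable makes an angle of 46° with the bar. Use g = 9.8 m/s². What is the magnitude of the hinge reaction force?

|H| ≈ 638 N

Take torques about the hinge: T sin 46° · 3.3 = 93.7×9.8×1.65 = 1515.1 N·m.
So T = 1515.1 / (0.7193 × 3.3) = 638.27 N.
ΣF_x = 0: H_x = T cos 46° = 443.38 N.
ΣF_y = 0: H_y = (93.7×9.8) − T sin 46° = 918.26 − 459.13 = 459.13 N.
|H| = √(H_x² + H_y²) = √((443.38)² + (459.13)²) = 638.27 N.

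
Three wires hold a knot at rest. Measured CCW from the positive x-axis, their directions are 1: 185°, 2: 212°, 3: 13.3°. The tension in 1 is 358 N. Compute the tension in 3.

Resolve: ΣF_x = 358 cos 185° + T_2 cos 212° + T_3 cos 13.3° = 0.
        ΣF_y = 358 sin 185° + T_2 sin 212° + T_3 sin 13.3° = 0.
The known terms sum to (-356.6, -31.2) N, so -0.8480 T_2 + 0.9732 T_3 = 356.6 and -0.5299 T_2 + 0.2300 T_3 = 31.2.
Solving simultaneously: T_2 = 161.2 N, T_3 = 506.9 N.

T_3 ≈ 507 N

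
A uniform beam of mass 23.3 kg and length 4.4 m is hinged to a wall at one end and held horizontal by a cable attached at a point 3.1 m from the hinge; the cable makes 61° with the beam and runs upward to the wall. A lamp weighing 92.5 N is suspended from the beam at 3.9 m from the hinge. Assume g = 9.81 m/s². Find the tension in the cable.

Take torques about the hinge: T sin 61° · 3.1 = 23.3×9.81×2.2 + 92.5×3.9 = 863.61 N·m.
So T = 863.61 / (0.8746 × 3.1) = 318.52 N.

T ≈ 319 N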